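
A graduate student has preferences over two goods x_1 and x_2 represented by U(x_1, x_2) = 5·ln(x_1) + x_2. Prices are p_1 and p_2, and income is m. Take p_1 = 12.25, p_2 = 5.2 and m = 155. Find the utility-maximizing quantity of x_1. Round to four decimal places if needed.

So x_1*(p_1,p_2) = 5·p_2/p_1, independent of income; and x_2* = (m − 5·p_2)/p_2.
At the given prices: x_1* = 5·5.2/12.25 = 2.1224.

x_1* = 2.1224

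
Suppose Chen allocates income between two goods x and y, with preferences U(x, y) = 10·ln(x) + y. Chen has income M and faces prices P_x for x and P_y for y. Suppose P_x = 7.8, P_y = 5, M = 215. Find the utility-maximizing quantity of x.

x* = 6.4103

Set MRS = P_x/P_y: (10/x)/1 = P_x/P_y.
So x*(P_x,P_y) = 10·P_y/P_x, independent of income; and y* = (M − 10·P_y)/P_y.
At the given prices: x* = 10·5/7.8 = 6.4103.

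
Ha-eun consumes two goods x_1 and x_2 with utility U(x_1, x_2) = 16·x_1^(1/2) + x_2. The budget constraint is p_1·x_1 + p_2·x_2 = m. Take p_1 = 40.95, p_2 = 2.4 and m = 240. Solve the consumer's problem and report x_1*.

x_1* = 0.2198

Set MRS = p_1/p_2: 8·x_1^(−1/2) = p_1/p_2.
Solve: √x_1 = 8·p_2/p_1, so x_1*(p_1,p_2) = (8·p_2/p_1)², and x_2* = (m − p_1·x_1*)/p_2.
Plugging in: x_1* = (8·2.4/40.95)² = 0.2198.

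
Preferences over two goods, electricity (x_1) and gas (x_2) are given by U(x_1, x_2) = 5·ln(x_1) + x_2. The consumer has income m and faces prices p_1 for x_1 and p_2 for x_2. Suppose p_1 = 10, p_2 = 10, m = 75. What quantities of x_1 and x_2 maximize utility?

So x_1*(p_1,p_2) = 5·p_2/p_1, independent of income; and x_2* = (m − 5·p_2)/p_2.
At the given prices: x_1* = 5·10/10 = 5, and x_2* = 2.5.

x_1* = 5, x_2* = 2.5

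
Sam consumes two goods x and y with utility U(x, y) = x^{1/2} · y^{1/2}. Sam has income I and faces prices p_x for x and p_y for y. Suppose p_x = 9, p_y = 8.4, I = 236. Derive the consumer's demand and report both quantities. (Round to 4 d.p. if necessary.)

x* = 13.1111, y* = 14.0476

MU_x/MU_y = (0.5·y)/(0.5·x); tangency sets this equal to p_x/p_y.
Rearranging, p_y·y = p_x·x. Substituting into the budget gives p_x·x·(1 + 1) = I.
Demand: x*(p_x,p_y,I) = 0.5·I/p_x and y* = 0.5·I/p_y.
At p_x=9, p_y=8.4, I=236: x* = 0.5·236/9 = 13.1111, y* = 14.0476.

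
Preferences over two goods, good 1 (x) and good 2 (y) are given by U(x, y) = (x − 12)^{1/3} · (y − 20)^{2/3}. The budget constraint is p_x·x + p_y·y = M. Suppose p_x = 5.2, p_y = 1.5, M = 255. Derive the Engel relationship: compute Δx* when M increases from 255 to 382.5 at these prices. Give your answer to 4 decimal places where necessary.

Δx* = 8.1731

Substituting into the budget: x* = 12 + 1/3·(M − 12·p_x − 20·p_y)/p_x, and y* = 20 + 2/3·(…)/p_y.
Discretionary income = 255 − 12·5.2 − 20·1.5 = 162.6; x* = 12 + 1/3·162.6/5.2 = 22.4231.
At M' = 382.5: x* = 30.5962. Change: 30.5962 − 22.4231 = 8.1731.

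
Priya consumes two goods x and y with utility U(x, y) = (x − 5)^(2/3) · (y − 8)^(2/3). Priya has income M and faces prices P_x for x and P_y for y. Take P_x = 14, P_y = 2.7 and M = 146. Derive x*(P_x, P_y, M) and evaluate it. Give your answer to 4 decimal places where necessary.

x* = 6.9429

MRS = (y−8)/(x−5). Tangency with P_x/P_y gives y−8 = (P_x/P_y)·(x−5).
Substituting into the budget: x* = 5 + 0.5·(M − 5·P_x − 8·P_y)/P_x, and y* = 8 + 0.5·(…)/P_y.
Discretionary income = 146 − 5·14 − 8·2.7 = 54.4; x* = 5 + 0.5·54.4/14 = 6.9429.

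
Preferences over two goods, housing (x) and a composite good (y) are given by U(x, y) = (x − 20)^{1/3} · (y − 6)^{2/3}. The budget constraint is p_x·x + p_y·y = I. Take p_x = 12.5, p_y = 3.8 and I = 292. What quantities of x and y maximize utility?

This is Cobb-Douglas in (x−20, y−6): tangency gives 1/3·p_y·(y−6) = 2/3·p_x·(x−20).
Substituting into the budget: x* = 20 + 1/3·(I − 20·p_x − 6·p_y)/p_x, and y* = 6 + 2/3·(…)/p_y.
Discretionary income = 292 − 20·12.5 − 6·3.8 = 19.2; x* = 20 + 1/3·19.2/12.5 = 20.512; y* = 6 + 2/3·19.2/3.8 = 9.3684.

x* = 20.512, y* = 9.3684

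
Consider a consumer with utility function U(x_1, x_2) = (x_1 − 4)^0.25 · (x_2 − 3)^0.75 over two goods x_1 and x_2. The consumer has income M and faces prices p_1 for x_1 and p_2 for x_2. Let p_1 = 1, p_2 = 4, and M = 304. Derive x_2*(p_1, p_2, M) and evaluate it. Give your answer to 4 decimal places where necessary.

x_2* = 57

After buying the subsistence bundle (4, 3), a share 0.25 of the remaining income goes to x_1: x_1* = 4 + 0.25·(M − 4p_1 − 3p_2)/p_1.
Discretionary income = 304 − 4·1 − 3·4 = 288; x_2* = 3 + 0.75·288/4 = 57.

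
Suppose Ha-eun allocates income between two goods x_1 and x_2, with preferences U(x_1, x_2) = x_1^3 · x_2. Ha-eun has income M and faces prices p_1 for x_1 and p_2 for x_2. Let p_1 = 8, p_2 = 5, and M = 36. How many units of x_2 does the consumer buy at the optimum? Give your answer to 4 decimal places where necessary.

x_2* = 1.8

Tangency: MRS = 3·x_2/x_1 = p_1/p_2.
So 3·p_2·x_2 = p_1·x_1; combined with the budget, a share 0.75 of income goes to x_1.
Demand: x_1*(p_1,p_2,M) = 0.75·M/p_1 and x_2* = 0.25·M/p_2.
At p_1=8, p_2=5, M=36: x_2* = 0.25·36/5 = 1.8.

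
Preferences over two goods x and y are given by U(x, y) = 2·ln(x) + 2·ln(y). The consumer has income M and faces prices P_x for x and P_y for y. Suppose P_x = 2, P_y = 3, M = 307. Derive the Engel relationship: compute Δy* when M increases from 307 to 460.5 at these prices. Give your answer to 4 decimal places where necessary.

Δy* = 25.5833

Demand: x*(P_x,P_y,M) = 0.5·M/P_x and y* = 0.5·M/P_y.
At P_x=2, P_y=3, M=307: y* = 0.5·307/3 = 51.1667.
At M' = 460.5: y* = 76.75. Change: 76.75 − 51.1667 = 25.5833.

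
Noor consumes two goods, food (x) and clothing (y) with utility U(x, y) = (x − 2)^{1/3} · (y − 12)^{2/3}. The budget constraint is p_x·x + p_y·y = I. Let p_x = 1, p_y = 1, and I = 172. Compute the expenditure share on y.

share on y = 0.6822

Discretionary income = 172 − 2·1 − 12·1 = 158; x* = 2 + 1/3·158/1 = 54.6667; y* = 12 + 2/3·158/1 = 117.3333.
Expenditure on y: 1·117.3333 = 117.3333; share = 0.6822.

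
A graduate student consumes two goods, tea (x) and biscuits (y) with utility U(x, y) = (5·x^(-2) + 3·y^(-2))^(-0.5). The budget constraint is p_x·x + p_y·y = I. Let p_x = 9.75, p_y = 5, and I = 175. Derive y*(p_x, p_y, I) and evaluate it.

y* = 12.2782

MRS = MU_x/MU_y = (5/3)·(y/x)^(3). Set equal to p_x/p_y.
Hence y/x = ((3/5)·p_x/p_y)^(1/(3)), i.e. raised to the 1/3 power.
With the ratio pinned down, the budget gives x* = I/(p_x + p_y·(y/x)) and y* = (y/x)·x*.
Numerically y/x = 1.053728, so x* = 175/(9.75 + 5·1.053728) = 11.6522 and y* = 1.053728·11.6522 = 12.2782.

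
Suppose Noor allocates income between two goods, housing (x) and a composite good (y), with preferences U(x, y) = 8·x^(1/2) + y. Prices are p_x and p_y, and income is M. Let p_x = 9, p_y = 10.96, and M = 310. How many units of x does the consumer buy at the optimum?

MU_x = 4/√x, MU_y = 1. Tangency: 4/√x = p_x/p_y.
Solve: √x = 4·p_y/p_x, so x*(p_x,p_y) = (4·p_y/p_x)², and y* = (M − p_x·x*)/p_y.
Plugging in: x* = (4·10.96/9)² = 23.7277.

x* = 23.7277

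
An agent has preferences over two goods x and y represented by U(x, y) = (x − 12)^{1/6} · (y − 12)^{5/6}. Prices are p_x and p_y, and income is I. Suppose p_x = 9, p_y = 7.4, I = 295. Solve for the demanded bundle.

Discretionary income = 295 − 12·9 − 12·7.4 = 98.2; x* = 12 + 1/6·98.2/9 = 13.8185; y* = 12 + 5/6·98.2/7.4 = 23.0586.

x* = 13.8185, y* = 23.0586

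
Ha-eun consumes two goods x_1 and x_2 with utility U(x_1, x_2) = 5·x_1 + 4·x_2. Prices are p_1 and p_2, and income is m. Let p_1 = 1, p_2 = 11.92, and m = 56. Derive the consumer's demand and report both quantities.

x_1* = 56, x_2* = 0

Perfect substitutes: compare marginal utility per dollar. 5/p_1 vs 4/p_2 → 5 vs 0.3356.
x_1 gives more utility per dollar, so spend all income on x_1: x_1* = m/p_1, x_2* = 0.
Numerically: x_1* = 56, x_2* = 0.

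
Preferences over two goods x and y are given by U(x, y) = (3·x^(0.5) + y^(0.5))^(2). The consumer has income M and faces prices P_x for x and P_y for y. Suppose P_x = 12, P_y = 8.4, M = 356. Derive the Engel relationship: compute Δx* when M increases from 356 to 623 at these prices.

Δx* = 19.2021

With the ratio pinned down, the budget gives x* = M/(P_x + P_y·(y/x)) and y* = (y/x)·x*.
Numerically y/x = 0.226757, so x* = 356/(12 + 8.4·0.226757) = 25.6027.
At M' = 623: x* = 44.8048. Change: 44.8048 − 25.6027 = 19.2021.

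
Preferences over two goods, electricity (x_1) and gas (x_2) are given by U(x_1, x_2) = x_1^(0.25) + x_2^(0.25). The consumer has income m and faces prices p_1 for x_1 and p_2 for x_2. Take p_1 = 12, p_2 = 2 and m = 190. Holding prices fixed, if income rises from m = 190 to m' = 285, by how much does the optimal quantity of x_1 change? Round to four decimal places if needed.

From the CES first-order condition, (x_2/x_1)^(0.75) = p_1/p_2.
Solve for the ratio: x_2/x_1 = [p_1/p_2]^(4/3).
With the ratio pinned down, the budget gives x_1* = m/(p_1 + p_2·(x_2/x_1)) and x_2* = (x_2/x_1)·x_1*.
Numerically x_2/x_1 = 10.902724, so x_1* = 190/(12 + 2·10.902724) = 5.6204.
At m' = 285: x_1* = 8.4306. Change: 8.4306 − 5.6204 = 2.8102.

Δx_1* = 2.8102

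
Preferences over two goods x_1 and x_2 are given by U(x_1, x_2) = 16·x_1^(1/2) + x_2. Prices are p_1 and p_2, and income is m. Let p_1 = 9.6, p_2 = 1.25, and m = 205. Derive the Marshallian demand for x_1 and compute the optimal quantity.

x_1* = 1.0851

MU_x_1 = 8/√x_1, MU_x_2 = 1. Tangency: 8/√x_1 = p_1/p_2.
Thus x_1* = (8·p_2/p_1)² — independent of m — with the rest of income spent on x_2.
Plugging in: x_1* = (8·1.25/9.6)² = 1.0851.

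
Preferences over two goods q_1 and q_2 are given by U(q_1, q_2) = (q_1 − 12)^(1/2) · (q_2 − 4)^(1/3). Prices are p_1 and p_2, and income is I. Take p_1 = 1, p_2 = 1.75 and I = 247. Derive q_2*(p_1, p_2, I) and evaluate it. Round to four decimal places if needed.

This is Cobb-Douglas in (q_1−12, q_2−4): tangency gives 0.5·p_2·(q_2−4) = 1/3·p_1·(q_1−12).
Substituting into the budget: q_1* = 12 + 0.6·(I − 12·p_1 − 4·p_2)/p_1, and q_2* = 4 + 0.4·(…)/p_2.
Discretionary income = 247 − 12·1 − 4·1.75 = 228; q_2* = 4 + 0.4·228/1.75 = 56.1143.

q_2* = 56.1143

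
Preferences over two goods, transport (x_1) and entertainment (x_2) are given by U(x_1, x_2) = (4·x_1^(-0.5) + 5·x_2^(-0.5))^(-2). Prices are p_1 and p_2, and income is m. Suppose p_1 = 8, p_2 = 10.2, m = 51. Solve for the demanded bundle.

Substitute x_2 = (x_2/x_1)·x_1 into the budget: x_1* = m/(p_1 + p_2·(x_2/x_1)).
Numerically x_2/x_1 = 0.986885, so x_1* = 51/(8 + 10.2·0.986885) = 2.8229 and x_2* = 0.986885·2.8229 = 2.7859.

x_1* = 2.8229, x_2* = 2.7859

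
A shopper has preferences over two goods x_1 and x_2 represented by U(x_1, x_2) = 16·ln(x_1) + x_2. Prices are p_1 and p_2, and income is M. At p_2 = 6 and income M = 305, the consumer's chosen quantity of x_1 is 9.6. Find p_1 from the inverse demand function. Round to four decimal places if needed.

p_1 = 10

MU_x_1 = 16/x_1, MU_x_2 = 1. Tangency: 16/x_1 = p_1/p_2.
So x_1*(p_1,p_2) = 16·p_2/p_1, independent of income; and x_2* = (M − 16·p_2)/p_2.
Set x_1* = 9.6 in the demand function and solve for p_1: p_1 = 10.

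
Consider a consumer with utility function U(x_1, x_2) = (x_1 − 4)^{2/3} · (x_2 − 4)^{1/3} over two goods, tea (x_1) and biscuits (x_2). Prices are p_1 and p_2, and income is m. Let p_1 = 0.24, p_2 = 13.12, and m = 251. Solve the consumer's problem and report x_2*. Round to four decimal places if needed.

MRS = 2·(x_2−4)/(x_1−4). Tangency with p_1/p_2 gives x_2−4 = (1/2)·(p_1/p_2)·(x_1−4).
After buying the subsistence bundle (4, 4), a share 2/3 of the remaining income goes to x_1: x_1* = 4 + 2/3·(m − 4p_1 − 4p_2)/p_1.
Discretionary income = 251 − 4·0.24 − 4·13.12 = 197.56; x_2* = 4 + 1/3·197.56/13.12 = 9.0193.

x_2* = 9.0193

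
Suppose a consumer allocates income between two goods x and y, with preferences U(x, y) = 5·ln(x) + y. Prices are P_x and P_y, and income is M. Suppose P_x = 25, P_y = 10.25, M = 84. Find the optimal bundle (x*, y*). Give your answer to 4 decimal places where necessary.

Set MRS = P_x/P_y: (5/x)/1 = P_x/P_y.
So x*(P_x,P_y) = 5·P_y/P_x, independent of income; and y* = (M − 5·P_y)/P_y.
At the given prices: x* = 5·10.25/25 = 2.05, and y* = 3.1951.

x* = 2.05, y* = 3.1951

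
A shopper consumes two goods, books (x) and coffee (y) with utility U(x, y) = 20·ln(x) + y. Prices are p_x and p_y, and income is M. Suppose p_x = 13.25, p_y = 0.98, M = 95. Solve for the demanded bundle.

MU_x = 20/x, MU_y = 1. Tangency: 20/x = p_x/p_y.
So x*(p_x,p_y) = 20·p_y/p_x, independent of income; and y* = (M − 20·p_y)/p_y.
At the given prices: x* = 20·0.98/13.25 = 1.4792, and y* = 76.9388.

x* = 1.4792, y* = 76.9388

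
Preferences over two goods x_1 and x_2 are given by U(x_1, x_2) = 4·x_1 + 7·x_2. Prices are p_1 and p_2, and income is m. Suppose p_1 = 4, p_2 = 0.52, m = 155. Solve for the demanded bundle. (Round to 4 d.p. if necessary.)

x_1* = 0, x_2* = 298.0769

Perfect substitutes: compare marginal utility per dollar. 4/p_1 vs 7/p_2 → 1 vs 13.4615.
x_2 gives more utility per dollar, so spend all income on x_2: x_2* = m/p_2, x_1* = 0.
Numerically: x_1* = 0, x_2* = 298.0769.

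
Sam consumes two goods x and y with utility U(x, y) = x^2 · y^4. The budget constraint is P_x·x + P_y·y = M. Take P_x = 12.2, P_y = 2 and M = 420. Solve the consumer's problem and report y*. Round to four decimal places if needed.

y* = 140

The MRS is (1/2)·y/x. Set MRS = P_x/P_y.
So 2·P_y·y = 4·P_x·x; combined with the budget, a share 1/3 of income goes to x.
Demand: x*(P_x,P_y,M) = 1/3·M/P_x and y* = 2/3·M/P_y.
At P_x=12.2, P_y=2, M=420: y* = 2/3·420/2 = 140.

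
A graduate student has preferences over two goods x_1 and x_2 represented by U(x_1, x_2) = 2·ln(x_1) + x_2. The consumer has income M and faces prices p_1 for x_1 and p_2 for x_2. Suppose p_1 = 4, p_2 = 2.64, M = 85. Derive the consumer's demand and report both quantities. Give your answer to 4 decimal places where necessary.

So x_1*(p_1,p_2) = 2·p_2/p_1, independent of income; and x_2* = (M − 2·p_2)/p_2.
At the given prices: x_1* = 2·2.64/4 = 1.32, and x_2* = 30.197.

x_1* = 1.32, x_2* = 30.197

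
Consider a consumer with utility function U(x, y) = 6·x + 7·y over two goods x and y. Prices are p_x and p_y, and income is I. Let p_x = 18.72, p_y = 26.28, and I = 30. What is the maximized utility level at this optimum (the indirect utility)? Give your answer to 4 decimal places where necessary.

V = 9.6154

x gives more utility per dollar, so spend all income on x: x* = I/p_x, y* = 0.
Numerically: x* = 1.6026, y* = 0.
Utility at the optimum: U(1.6026, 0) = 9.6154.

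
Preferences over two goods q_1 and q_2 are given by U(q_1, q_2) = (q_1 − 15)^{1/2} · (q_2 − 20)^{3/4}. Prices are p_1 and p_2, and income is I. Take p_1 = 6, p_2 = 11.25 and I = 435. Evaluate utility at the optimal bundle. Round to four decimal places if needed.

Substituting into the budget: q_1* = 15 + 0.4·(I − 15·p_1 − 20·p_2)/p_1, and q_2* = 20 + 0.6·(…)/p_2.
Discretionary income = 435 − 15·6 − 20·11.25 = 120; q_1* = 15 + 0.4·120/6 = 23; q_2* = 20 + 0.6·120/11.25 = 26.4.
Utility at the optimum: U(23, 26.4) = 11.381.

V = 11.381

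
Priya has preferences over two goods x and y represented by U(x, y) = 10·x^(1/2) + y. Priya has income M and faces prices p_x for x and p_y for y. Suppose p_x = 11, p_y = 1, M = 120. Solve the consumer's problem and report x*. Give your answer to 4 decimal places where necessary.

Set MRS = p_x/p_y: 5·x^(−1/2) = p_x/p_y.
Thus x* = (5·p_y/p_x)² — independent of M — with the rest of income spent on y.
Plugging in: x* = (5·1/11)² = 0.2066.

x* = 0.2066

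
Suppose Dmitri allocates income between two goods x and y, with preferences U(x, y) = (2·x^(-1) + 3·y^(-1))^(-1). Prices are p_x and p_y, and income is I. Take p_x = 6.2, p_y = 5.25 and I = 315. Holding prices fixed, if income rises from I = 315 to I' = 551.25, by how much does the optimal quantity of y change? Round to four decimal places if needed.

Δy* = 23.8436

MRS = MU_x/MU_y = (2/3)·(y/x)^(2). Set equal to p_x/p_y.
Solve for the ratio: y/x = [(3/2)·p_x/p_y]^(0.5).
Substitute y = (y/x)·x into the budget: x* = I/(p_x + p_y·(y/x)).
Numerically y/x = 1.33095, so x* = 315/(6.2 + 5.25·1.33095) = 23.8863 and y* = 1.33095·23.8863 = 31.7914.
At I' = 551.25: y* = 55.635. Change: 55.635 − 31.7914 = 23.8436.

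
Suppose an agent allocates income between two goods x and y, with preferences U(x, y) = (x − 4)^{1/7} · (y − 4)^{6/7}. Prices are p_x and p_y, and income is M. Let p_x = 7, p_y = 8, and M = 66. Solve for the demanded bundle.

x* = 4.1224, y* = 4.6429

Let x' = x−4, y' = y−4. MRS = (1/6)·y'/x' = p_x/p_y.
After buying the subsistence bundle (4, 4), a share 1/7 of the remaining income goes to x: x* = 4 + 1/7·(M − 4p_x − 4p_y)/p_x.
Discretionary income = 66 − 4·7 − 4·8 = 6; x* = 4 + 1/7·6/7 = 4.1224; y* = 4 + 6/7·6/8 = 4.6429.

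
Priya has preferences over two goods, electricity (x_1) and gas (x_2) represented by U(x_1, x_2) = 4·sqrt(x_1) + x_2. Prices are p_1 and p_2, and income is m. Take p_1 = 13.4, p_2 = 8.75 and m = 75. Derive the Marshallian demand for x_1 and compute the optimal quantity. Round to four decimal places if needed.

Utility is quasi-linear in x_2; the FOC for x_1 is 2/√x_1 = p_1/p_2.
Thus x_1* = (2·p_2/p_1)² — independent of m — with the rest of income spent on x_2.
Plugging in: x_1* = (2·8.75/13.4)² = 1.7056.

x_1* = 1.7056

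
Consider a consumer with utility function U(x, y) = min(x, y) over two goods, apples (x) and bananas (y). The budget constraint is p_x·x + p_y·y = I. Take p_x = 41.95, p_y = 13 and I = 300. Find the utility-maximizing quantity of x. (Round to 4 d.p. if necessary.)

x* = 5.4595

With perfect complements, no substitution: consume in ratio x:y = 1:1.
Budget: p_x·x + p_y·x = I, so (p_x + p_y)·x = I.
Demand: x*(p_x,p_y,I) = I/(p_x + p_y), y* = I/(p_x + p_y).
Here 41.95 + 13 = 54.95, giving x* = 5.4595.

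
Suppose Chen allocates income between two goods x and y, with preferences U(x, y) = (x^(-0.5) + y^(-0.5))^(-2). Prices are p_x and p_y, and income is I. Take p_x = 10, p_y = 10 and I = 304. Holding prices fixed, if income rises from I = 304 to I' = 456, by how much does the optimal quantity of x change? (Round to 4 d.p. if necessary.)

Δx* = 7.6

MRS = MU_x/MU_y = (y/x)^(1.5). Set equal to p_x/p_y.
Hence y/x = (p_x/p_y)^(1/(1.5)), i.e. raised to the 2/3 power.
Substitute y = (y/x)·x into the budget: x* = I/(p_x + p_y·(y/x)).
Numerically y/x = 1, so x* = 304/(10 + 10·1) = 15.2.
At I' = 456: x* = 22.8. Change: 22.8 − 15.2 = 7.6.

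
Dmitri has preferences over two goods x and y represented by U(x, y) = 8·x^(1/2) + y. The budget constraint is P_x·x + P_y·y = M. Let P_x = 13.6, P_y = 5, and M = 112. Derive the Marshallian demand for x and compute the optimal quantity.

x* = 2.1626

Set MRS = P_x/P_y: 4·x^(−1/2) = P_x/P_y.
Thus x* = (4·P_y/P_x)² — independent of M — with the rest of income spent on y.
Plugging in: x* = (4·5/13.6)² = 2.1626.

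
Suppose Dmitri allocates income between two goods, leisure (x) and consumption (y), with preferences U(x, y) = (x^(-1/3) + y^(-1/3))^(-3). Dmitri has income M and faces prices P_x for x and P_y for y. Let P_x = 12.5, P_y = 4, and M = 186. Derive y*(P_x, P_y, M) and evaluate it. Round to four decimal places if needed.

MU_x ∝ x^(-4/3), MU_y ∝ y^(-4/3), so MRS = (y/x)^(4/3) = P_x/P_y.
Solve for the ratio: y/x = [P_x/P_y]^(0.75).
With the ratio pinned down, the budget gives x* = M/(P_x + P_y·(y/x)) and y* = (y/x)·x*.
Numerically y/x = 2.350377, so x* = 186/(12.5 + 4·2.350377) = 8.4926 and y* = 2.350377·8.4926 = 19.9607.

y* = 19.9607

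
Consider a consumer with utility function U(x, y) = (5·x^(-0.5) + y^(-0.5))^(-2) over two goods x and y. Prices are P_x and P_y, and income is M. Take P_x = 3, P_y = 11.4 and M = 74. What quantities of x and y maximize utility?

From the CES first-order condition, 5·(y/x)^(1.5) = P_x/P_y.
Solve for the ratio: y/x = [(1/5)·P_x/P_y]^(2/3).
Substitute y = (y/x)·x into the budget: x* = M/(P_x + P_y·(y/x)).
Numerically y/x = 0.140442, so x* = 74/(3 + 11.4·0.140442) = 16.0833 and y* = 0.140442·16.0833 = 2.2588.

x* = 16.0833, y* = 2.2588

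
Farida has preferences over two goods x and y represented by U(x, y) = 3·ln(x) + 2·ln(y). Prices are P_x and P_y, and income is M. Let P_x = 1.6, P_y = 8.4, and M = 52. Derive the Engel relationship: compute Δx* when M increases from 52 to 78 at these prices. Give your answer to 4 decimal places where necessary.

MU_x/MU_y = (3·y)/(2·x); tangency sets this equal to P_x/P_y.
Rearranging, P_y·y = (2/3)·P_x·x. Substituting into the budget gives P_x·x·(1 + (2/3)) = M.
Demand: x*(P_x,P_y,M) = 0.6·M/P_x and y* = 0.4·M/P_y.
At P_x=1.6, P_y=8.4, M=52: x* = 0.6·52/1.6 = 19.5.
At M' = 78: x* = 29.25. Change: 29.25 − 19.5 = 9.75.

Δx* = 9.75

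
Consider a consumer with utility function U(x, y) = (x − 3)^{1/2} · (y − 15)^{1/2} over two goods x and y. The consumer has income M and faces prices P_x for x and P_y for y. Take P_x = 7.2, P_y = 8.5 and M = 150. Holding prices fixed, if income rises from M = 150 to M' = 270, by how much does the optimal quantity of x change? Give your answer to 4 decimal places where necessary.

Δx* = 8.3333

MRS = (y−15)/(x−3). Tangency with P_x/P_y gives y−15 = (P_x/P_y)·(x−3).
After buying the subsistence bundle (3, 15), a share 0.5 of the remaining income goes to x: x* = 3 + 0.5·(M − 3P_x − 15P_y)/P_x.
Discretionary income = 150 − 3·7.2 − 15·8.5 = 0.9; x* = 3 + 0.5·0.9/7.2 = 3.0625.
At M' = 270: x* = 11.3958. Change: 11.3958 − 3.0625 = 8.3333.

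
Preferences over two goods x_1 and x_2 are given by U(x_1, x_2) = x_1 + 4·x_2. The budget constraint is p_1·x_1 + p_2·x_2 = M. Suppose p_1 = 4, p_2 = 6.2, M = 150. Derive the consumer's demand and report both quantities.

x_1* = 0, x_2* = 24.1935

Linear utility — the consumer picks whichever good has higher MU/price: 1/4 = 0.25 vs 4/6.2 = 0.6452.
x_2 gives more utility per dollar, so spend all income on x_2: x_2* = M/p_2, x_1* = 0.
Numerically: x_1* = 0, x_2* = 24.1935.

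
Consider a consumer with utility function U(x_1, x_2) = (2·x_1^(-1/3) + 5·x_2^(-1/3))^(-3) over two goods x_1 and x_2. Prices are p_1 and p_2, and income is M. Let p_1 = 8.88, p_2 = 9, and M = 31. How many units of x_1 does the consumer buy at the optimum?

x_1* = 1.1657

MRS = MU_x_1/MU_x_2 = (2/5)·(x_2/x_1)^(4/3). Set equal to p_1/p_2.
Solve for the ratio: x_2/x_1 = [(5/2)·p_1/p_2]^(0.75).
With the ratio pinned down, the budget gives x_1* = M/(p_1 + p_2·(x_2/x_1)) and x_2* = (x_2/x_1)·x_1*.
Numerically x_2/x_1 = 1.968262, so x_1* = 31/(8.88 + 9·1.968262) = 1.1657.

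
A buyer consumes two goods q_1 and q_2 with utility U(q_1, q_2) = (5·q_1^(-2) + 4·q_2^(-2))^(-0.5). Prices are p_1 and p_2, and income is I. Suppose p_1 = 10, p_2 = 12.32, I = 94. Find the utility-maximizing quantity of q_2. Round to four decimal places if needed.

q_2* = 3.9383

With the ratio pinned down, the budget gives q_1* = I/(p_1 + p_2·(q_2/q_1)) and q_2* = (q_2/q_1)·q_1*.
Numerically q_2/q_1 = 0.865951, so q_1* = 94/(10 + 12.32·0.865951) = 4.548 and q_2* = 0.865951·4.548 = 3.9383.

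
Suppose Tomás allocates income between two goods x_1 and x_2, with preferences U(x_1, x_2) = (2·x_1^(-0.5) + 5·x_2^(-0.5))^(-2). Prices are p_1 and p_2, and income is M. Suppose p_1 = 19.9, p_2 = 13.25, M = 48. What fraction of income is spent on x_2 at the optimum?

share on x_2 = 0.6166

MRS = MU_x_1/MU_x_2 = (2/5)·(x_2/x_1)^(1.5). Set equal to p_1/p_2.
Hence x_2/x_1 = ((5/2)·p_1/p_2)^(1/(1.5)), i.e. raised to the 2/3 power.
Substitute x_2 = (x_2/x_1)·x_1 into the budget: x_1* = M/(p_1 + p_2·(x_2/x_1)).
Numerically x_2/x_1 = 2.415747, so x_1* = 48/(19.9 + 13.25·2.415747) = 0.9247 and x_2* = 2.415747·0.9247 = 2.2338.
Expenditure on x_2: 13.25·2.2338 = 29.5984; share = 0.6166.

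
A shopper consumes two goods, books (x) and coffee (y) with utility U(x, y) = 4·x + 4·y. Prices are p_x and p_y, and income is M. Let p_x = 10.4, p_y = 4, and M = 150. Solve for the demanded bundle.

x* = 0, y* = 37.5

y gives more utility per dollar, so spend all income on y: y* = M/p_y, x* = 0.
Numerically: x* = 0, y* = 37.5.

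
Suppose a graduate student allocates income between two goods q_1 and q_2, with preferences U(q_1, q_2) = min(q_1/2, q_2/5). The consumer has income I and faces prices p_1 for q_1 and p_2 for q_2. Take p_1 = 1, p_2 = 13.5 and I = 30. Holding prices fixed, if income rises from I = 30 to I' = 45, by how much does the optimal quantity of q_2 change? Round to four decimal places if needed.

Δq_2* = 1.0791

Leontief preferences: the optimum is at the kink where q_1/2 = q_2/5, i.e. q_2 = (5/2)·q_1.
Budget: p_1·q_1 + p_2·(5/2)·q_1 = I, so (2·p_1 + 5·p_2)·q_1 = 2·I.
Demand: q_1*(p_1,p_2,I) = 2·I/(2·p_1 + 5·p_2), q_2* = 5·I/(2·p_1 + 5·p_2).
Here 2·1 + 5·13.5 = 69.5, giving q_2* = 2.1583.
At I' = 45: q_2* = 3.2374. Change: 3.2374 − 2.1583 = 1.0791.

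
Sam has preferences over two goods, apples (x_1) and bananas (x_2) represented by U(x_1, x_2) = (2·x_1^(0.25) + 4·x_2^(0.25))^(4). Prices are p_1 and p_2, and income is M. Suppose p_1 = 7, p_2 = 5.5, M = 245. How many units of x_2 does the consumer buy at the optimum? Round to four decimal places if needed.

MRS = MU_x_1/MU_x_2 = (1/2)·(x_2/x_1)^(0.75). Set equal to p_1/p_2.
Hence x_2/x_1 = (2·p_1/p_2)^(1/(0.75)), i.e. raised to the 4/3 power.
Substitute x_2 = (x_2/x_1)·x_1 into the budget: x_1* = M/(p_1 + p_2·(x_2/x_1)).
Numerically x_2/x_1 = 3.475525, so x_1* = 245/(7 + 5.5·3.475525) = 9.3814 and x_2* = 3.475525·9.3814 = 32.6054.

x_2* = 32.6054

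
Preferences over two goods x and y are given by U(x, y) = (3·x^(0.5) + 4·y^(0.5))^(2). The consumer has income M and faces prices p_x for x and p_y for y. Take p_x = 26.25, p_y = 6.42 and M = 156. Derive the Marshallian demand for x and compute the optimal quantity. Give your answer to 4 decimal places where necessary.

From the CES first-order condition, (3/4)·(y/x)^(0.5) = p_x/p_y.
Hence y/x = ((4/3)·p_x/p_y)^(1/(0.5)), i.e. raised to the 2 power.
With the ratio pinned down, the budget gives x* = M/(p_x + p_y·(y/x)) and y* = (y/x)·x*.
Numerically y/x = 29.721179, so x* = 156/(26.25 + 6.42·29.721179) = 0.7187.

x* = 0.7187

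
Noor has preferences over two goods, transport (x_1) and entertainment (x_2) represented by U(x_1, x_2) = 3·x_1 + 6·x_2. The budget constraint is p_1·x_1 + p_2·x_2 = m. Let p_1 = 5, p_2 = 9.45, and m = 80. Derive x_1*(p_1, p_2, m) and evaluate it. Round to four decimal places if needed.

Linear utility — the consumer picks whichever good has higher MU/price: 3/5 = 0.6 vs 6/9.45 = 0.6349.
x_2 gives more utility per dollar, so spend all income on x_2: x_2* = m/p_2, x_1* = 0.
Numerically: x_1* = 0, x_2* = 8.4656.

x_1* = 0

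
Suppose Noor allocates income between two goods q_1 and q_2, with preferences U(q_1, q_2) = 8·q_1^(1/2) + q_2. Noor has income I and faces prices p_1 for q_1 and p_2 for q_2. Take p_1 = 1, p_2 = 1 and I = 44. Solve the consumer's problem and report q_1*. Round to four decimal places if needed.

q_1* = 16

MU_q_1 = 4/√q_1, MU_q_2 = 1. Tangency: 4/√q_1 = p_1/p_2.
Thus q_1* = (4·p_2/p_1)² — independent of I — with the rest of income spent on q_2.
Plugging in: q_1* = (4·1/1)² = 16.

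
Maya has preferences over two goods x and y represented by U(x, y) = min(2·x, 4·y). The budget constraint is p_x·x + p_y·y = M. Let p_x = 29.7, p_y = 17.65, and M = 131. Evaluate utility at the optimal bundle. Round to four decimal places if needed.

Here 4·29.7 + 2·17.65 = 154.1, giving x* = 3.4004 and y* = 1.7002.
Utility at the optimum: U(3.4004, 1.7002) = 6.8008.

V = 6.8008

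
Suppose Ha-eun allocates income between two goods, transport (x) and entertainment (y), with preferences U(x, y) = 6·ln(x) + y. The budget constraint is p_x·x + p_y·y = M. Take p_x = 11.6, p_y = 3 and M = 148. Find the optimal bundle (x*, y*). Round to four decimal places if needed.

x* = 1.5517, y* = 43.3333

At the given prices: x* = 6·3/11.6 = 1.5517, and y* = 43.3333.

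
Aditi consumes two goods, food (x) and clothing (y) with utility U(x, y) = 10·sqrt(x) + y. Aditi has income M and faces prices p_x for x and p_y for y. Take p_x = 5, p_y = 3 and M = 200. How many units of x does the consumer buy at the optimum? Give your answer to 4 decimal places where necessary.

MU_x = 5/√x, MU_y = 1. Tangency: 5/√x = p_x/p_y.
Thus x* = (5·p_y/p_x)² — independent of M — with the rest of income spent on y.
Plugging in: x* = (5·3/5)² = 9.

x* = 9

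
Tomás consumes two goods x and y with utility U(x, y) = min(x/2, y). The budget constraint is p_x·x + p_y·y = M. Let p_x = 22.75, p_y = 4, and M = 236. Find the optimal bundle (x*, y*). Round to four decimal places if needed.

Leontief preferences: the optimum is at the kink where x/2 = y/1, i.e. y = (1/2)·x.
Budget: p_x·x + p_y·(1/2)·x = M, so (2·p_x + p_y)·x = 2·M.
Demand: x*(p_x,p_y,M) = 2·M/(2·p_x + p_y), y* = M/(2·p_x + p_y).
Here 2·22.75 + 4 = 49.5, giving x* = 9.5354 and y* = 4.7677.

x* = 9.5354, y* = 4.7677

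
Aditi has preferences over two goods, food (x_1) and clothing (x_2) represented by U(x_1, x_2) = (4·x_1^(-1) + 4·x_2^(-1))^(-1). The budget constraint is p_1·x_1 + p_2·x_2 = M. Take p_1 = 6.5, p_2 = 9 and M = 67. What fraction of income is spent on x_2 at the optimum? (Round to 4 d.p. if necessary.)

share on x_2 = 0.5406

MU_x_1 ∝ 4·x_1^(-2), MU_x_2 ∝ 4·x_2^(-2), so MRS = (x_2/x_1)^(2) = p_1/p_2.
Hence x_2/x_1 = (p_1/p_2)^(1/(2)), i.e. raised to the 0.5 power.
Substitute x_2 = (x_2/x_1)·x_1 into the budget: x_1* = M/(p_1 + p_2·(x_2/x_1)).
Numerically x_2/x_1 = 0.849837, so x_1* = 67/(6.5 + 9·0.849837) = 4.7355 and x_2* = 0.849837·4.7355 = 4.0244.
Expenditure on x_2: 9·4.0244 = 36.2194; share = 0.5406.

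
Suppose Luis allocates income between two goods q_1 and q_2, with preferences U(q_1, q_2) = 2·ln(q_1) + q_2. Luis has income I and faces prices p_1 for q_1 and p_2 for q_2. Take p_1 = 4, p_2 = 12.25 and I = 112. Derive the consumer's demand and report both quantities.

MU_q_1 = 2/q_1, MU_q_2 = 1. Tangency: 2/q_1 = p_1/p_2.
So q_1*(p_1,p_2) = 2·p_2/p_1, independent of income; and q_2* = (I − 2·p_2)/p_2.
At the given prices: q_1* = 2·12.25/4 = 6.125, and q_2* = 7.1429.

q_1* = 6.125, q_2* = 7.1429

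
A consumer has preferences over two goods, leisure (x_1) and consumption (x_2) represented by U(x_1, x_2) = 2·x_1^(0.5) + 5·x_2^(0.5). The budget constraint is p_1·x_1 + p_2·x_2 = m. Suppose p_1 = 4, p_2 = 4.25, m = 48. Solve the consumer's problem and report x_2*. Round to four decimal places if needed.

x_2* = 9.6531

MRS = MU_x_1/MU_x_2 = (2/5)·(x_2/x_1)^(0.5). Set equal to p_1/p_2.
Solve for the ratio: x_2/x_1 = [(5/2)·p_1/p_2]^(2).
With the ratio pinned down, the budget gives x_1* = m/(p_1 + p_2·(x_2/x_1)) and x_2* = (x_2/x_1)·x_1*.
Numerically x_2/x_1 = 5.536332, so x_1* = 48/(4 + 4.25·5.536332) = 1.7436 and x_2* = 5.536332·1.7436 = 9.6531.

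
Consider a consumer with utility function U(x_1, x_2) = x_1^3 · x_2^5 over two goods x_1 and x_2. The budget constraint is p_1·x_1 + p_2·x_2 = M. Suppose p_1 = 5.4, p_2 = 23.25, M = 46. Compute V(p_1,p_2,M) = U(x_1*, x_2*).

The MRS is (3/5)·x_2/x_1. Set MRS = p_1/p_2.
Rearranging, p_2·x_2 = (5/3)·p_1·x_1. Substituting into the budget gives p_1·x_1·(1 + (5/3)) = M.
Demand: x_1*(p_1,p_2,M) = 0.375·M/p_1 and x_2* = 0.625·M/p_2.
At p_1=5.4, p_2=23.25, M=46: x_1* = 0.375·46/5.4 = 3.1944, x_2* = 1.2366.
Utility at the optimum: U(3.1944, 1.2366) = 94.2455.

V = 94.2455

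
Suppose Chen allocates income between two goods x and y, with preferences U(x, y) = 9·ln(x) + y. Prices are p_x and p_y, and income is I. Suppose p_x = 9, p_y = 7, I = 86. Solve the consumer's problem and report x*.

x* = 7

So x*(p_x,p_y) = 9·p_y/p_x, independent of income; and y* = (I − 9·p_y)/p_y.
At the given prices: x* = 9·7/9 = 7.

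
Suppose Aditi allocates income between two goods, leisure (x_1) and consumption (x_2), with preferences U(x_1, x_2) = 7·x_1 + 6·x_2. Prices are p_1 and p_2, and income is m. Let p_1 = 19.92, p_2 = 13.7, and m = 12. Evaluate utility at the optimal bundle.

Linear utility — the consumer picks whichever good has higher MU/price: 7/19.92 = 0.3514 vs 6/13.7 = 0.438.
x_2 gives more utility per dollar, so spend all income on x_2: x_2* = m/p_2, x_1* = 0.
Numerically: x_1* = 0, x_2* = 0.8759.
Utility at the optimum: U(0, 0.8759) = 5.2555.

V = 5.2555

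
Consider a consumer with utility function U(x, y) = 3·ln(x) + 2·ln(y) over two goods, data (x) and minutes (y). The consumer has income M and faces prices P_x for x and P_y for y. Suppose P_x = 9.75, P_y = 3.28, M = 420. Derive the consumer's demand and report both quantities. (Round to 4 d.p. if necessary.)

x* = 25.8462, y* = 51.2195

Tangency: MRS = (3/2)·y/x = P_x/P_y.
So 3·P_y·y = 2·P_x·x; combined with the budget, a share 0.6 of income goes to x.
Demand: x*(P_x,P_y,M) = 0.6·M/P_x and y* = 0.4·M/P_y.
At P_x=9.75, P_y=3.28, M=420: x* = 0.6·420/9.75 = 25.8462, y* = 51.2195.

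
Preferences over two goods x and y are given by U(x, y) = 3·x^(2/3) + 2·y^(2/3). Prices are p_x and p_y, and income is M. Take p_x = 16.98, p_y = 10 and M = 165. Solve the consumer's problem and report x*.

x* = 5.2405

MU_x ∝ 3·x^(-1/3), MU_y ∝ 2·y^(-1/3), so MRS = (3/2)·(y/x)^(1/3) = p_x/p_y.
Hence y/x = ((2/3)·p_x/p_y)^(1/(1/3)), i.e. raised to the 3 power.
With the ratio pinned down, the budget gives x* = M/(p_x + p_y·(y/x)) and y* = (y/x)·x*.
Numerically y/x = 1.450572, so x* = 165/(16.98 + 10·1.450572) = 5.2405.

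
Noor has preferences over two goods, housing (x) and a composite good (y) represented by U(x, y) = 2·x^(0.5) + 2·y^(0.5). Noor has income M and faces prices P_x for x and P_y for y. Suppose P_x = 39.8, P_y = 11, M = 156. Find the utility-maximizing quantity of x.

x* = 0.8487

MU_x ∝ 2·x^(-0.5), MU_y ∝ 2·y^(-0.5), so MRS = (y/x)^(0.5) = P_x/P_y.
Solve for the ratio: y/x = [P_x/P_y]^(2).
Substitute y = (y/x)·x into the budget: x* = M/(P_x + P_y·(y/x)).
Numerically y/x = 13.09124, so x* = 156/(39.8 + 11·13.09124) = 0.8487.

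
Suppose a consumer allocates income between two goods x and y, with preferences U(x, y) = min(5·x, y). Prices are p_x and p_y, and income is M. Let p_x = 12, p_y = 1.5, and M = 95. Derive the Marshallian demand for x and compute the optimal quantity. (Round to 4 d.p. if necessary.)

x* = 4.8718

With perfect complements, no substitution: consume in ratio x:y = 1:5.
Budget: p_x·x + p_y·5·x = M, so (p_x + 5·p_y)·x = M.
Demand: x*(p_x,p_y,M) = M/(p_x + 5·p_y), y* = 5·M/(p_x + 5·p_y).
Here 12 + 5·1.5 = 19.5, giving x* = 4.8718.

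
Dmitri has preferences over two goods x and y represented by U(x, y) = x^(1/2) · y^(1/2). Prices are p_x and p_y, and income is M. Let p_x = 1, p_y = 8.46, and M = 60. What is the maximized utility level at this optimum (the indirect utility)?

Tangency: MRS = y/x = p_x/p_y.
Rearranging, p_y·y = p_x·x. Substituting into the budget gives p_x·x·(1 + 1) = M.
Demand: x*(p_x,p_y,M) = 0.5·M/p_x and y* = 0.5·M/p_y.
At p_x=1, p_y=8.46, M=60: x* = 0.5·60/1 = 30, y* = 3.5461.
Utility at the optimum: U(30, 3.5461) = 10.3142.

V = 10.3142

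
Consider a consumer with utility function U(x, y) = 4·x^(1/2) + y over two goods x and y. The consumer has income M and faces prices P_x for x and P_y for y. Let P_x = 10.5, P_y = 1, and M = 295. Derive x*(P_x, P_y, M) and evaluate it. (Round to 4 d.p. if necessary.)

x* = 0.0363

Set MRS = P_x/P_y: 2·x^(−1/2) = P_x/P_y.
Thus x* = (2·P_y/P_x)² — independent of M — with the rest of income spent on y.
Plugging in: x* = (2·1/10.5)² = 0.0363.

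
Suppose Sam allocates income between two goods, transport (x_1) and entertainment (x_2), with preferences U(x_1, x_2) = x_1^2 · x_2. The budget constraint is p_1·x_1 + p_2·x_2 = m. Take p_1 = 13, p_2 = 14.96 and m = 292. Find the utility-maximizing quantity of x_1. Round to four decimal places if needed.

x_1* = 14.9744

MU_x_1/MU_x_2 = (2·x_2)/(x_1); tangency sets this equal to p_1/p_2.
So 2·p_2·x_2 = p_1·x_1; combined with the budget, a share 2/3 of income goes to x_1.
Demand: x_1*(p_1,p_2,m) = 2/3·m/p_1 and x_2* = 1/3·m/p_2.
At p_1=13, p_2=14.96, m=292: x_1* = 2/3·292/13 = 14.9744.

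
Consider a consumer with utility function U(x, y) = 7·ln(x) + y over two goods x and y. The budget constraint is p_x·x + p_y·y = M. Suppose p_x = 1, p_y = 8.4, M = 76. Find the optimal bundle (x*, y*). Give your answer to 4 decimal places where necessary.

x* = 58.8, y* = 2.0476

MU_x = 7/x, MU_y = 1. Tangency: 7/x = p_x/p_y.
So x*(p_x,p_y) = 7·p_y/p_x, independent of income; and y* = (M − 7·p_y)/p_y.
At the given prices: x* = 7·8.4/1 = 58.8, and y* = 2.0476.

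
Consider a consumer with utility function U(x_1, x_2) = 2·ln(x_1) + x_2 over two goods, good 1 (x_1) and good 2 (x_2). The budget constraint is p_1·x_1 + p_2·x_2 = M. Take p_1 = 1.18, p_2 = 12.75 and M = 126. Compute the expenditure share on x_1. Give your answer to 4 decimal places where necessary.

Set MRS = p_1/p_2: (2/x_1)/1 = p_1/p_2.
So x_1*(p_1,p_2) = 2·p_2/p_1, independent of income; and x_2* = (M − 2·p_2)/p_2.
At the given prices: x_1* = 2·12.75/1.18 = 21.6102, and x_2* = 7.8824.
Expenditure on x_1: 1.18·21.6102 = 25.5; share = 0.2024.

share on x_1 = 0.2024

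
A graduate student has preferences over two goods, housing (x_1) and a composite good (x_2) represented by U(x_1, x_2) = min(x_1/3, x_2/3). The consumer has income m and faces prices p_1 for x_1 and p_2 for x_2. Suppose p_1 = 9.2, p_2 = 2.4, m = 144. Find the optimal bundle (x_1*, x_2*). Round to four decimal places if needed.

Leontief preferences: the optimum is at the kink where x_1/3 = x_2/3, i.e. x_2 = x_1.
Budget: p_1·x_1 + p_2·x_1 = m, so (3·p_1 + 3·p_2)·x_1 = 3·m.
Demand: x_1*(p_1,p_2,m) = 3·m/(3·p_1 + 3·p_2), x_2* = 3·m/(3·p_1 + 3·p_2).
Here 3·9.2 + 3·2.4 = 34.8, giving x_1* = 12.4138 and x_2* = 12.4138.

x_1* = 12.4138, x_2* = 12.4138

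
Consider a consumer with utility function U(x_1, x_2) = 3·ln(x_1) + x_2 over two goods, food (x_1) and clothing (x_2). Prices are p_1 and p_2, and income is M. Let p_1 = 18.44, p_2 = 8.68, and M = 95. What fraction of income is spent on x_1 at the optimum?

share on x_1 = 0.2741

Set MRS = p_1/p_2: (3/x_1)/1 = p_1/p_2.
So x_1*(p_1,p_2) = 3·p_2/p_1, independent of income; and x_2* = (M − 3·p_2)/p_2.
At the given prices: x_1* = 3·8.68/18.44 = 1.4121, and x_2* = 7.9447.
Expenditure on x_1: 18.44·1.4121 = 26.04; share = 0.2741.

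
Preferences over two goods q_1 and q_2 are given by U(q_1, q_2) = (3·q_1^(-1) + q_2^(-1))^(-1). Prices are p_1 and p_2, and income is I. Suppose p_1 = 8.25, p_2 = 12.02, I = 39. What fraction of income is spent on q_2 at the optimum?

MRS = MU_q_1/MU_q_2 = 3·(q_2/q_1)^(2). Set equal to p_1/p_2.
Solve for the ratio: q_2/q_1 = [(1/3)·p_1/p_2]^(0.5).
With the ratio pinned down, the budget gives q_1* = I/(p_1 + p_2·(q_2/q_1)) and q_2* = (q_2/q_1)·q_1*.
Numerically q_2/q_1 = 0.478315, so q_1* = 39/(8.25 + 12.02·0.478315) = 2.7858 and q_2* = 0.478315·2.7858 = 1.3325.
Expenditure on q_2: 12.02·1.3325 = 16.0168; share = 0.4107.

share on q_2 = 0.4107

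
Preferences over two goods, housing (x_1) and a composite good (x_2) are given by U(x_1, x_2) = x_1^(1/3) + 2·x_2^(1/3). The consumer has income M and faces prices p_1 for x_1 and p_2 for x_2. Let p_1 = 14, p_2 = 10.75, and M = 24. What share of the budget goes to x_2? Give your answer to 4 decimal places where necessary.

MRS = MU_x_1/MU_x_2 = (1/2)·(x_2/x_1)^(2/3). Set equal to p_1/p_2.
Hence x_2/x_1 = (2·p_1/p_2)^(1/(2/3)), i.e. raised to the 1.5 power.
Substitute x_2 = (x_2/x_1)·x_1 into the budget: x_1* = M/(p_1 + p_2·(x_2/x_1)).
Numerically x_2/x_1 = 4.203629, so x_1* = 24/(14 + 10.75·4.203629) = 0.4055 and x_2* = 4.203629·0.4055 = 1.7045.
Expenditure on x_2: 10.75·1.7045 = 18.3233; share = 0.7635.

share on x_2 = 0.7635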